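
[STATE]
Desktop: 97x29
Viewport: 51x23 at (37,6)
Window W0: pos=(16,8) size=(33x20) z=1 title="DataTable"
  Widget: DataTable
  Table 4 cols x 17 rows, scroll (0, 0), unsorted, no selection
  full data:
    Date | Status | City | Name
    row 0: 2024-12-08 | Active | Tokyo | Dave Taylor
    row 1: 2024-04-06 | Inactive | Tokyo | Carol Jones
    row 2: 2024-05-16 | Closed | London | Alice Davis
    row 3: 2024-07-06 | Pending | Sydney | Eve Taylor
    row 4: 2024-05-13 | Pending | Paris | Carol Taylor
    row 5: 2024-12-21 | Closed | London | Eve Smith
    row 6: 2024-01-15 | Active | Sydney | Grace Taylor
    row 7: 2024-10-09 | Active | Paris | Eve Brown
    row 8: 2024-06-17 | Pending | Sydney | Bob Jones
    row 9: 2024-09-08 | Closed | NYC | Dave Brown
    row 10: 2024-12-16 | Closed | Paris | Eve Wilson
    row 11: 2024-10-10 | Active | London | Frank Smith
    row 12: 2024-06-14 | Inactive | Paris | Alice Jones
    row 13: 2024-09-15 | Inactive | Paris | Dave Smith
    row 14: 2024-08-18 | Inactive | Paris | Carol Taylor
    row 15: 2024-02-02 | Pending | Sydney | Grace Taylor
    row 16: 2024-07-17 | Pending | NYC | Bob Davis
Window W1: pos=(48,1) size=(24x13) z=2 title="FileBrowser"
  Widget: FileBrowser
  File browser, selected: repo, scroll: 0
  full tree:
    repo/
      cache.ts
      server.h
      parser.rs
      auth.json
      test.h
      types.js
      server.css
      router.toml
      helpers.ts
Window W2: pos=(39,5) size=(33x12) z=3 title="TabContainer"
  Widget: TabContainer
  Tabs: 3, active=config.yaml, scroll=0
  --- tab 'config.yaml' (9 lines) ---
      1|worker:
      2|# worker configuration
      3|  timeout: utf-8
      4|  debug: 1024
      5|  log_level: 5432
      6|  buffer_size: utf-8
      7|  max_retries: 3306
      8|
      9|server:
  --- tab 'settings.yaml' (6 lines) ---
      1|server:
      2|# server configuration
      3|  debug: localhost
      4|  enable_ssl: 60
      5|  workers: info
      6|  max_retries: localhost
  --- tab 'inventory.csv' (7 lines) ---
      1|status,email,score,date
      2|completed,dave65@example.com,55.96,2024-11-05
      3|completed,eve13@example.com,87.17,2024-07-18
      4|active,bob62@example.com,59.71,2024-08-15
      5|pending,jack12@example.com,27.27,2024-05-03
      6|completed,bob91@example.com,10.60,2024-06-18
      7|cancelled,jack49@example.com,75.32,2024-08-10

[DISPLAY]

  ┃ TabContainer                  ┃                
  ┠───────────────────────────────┨                
━━┃[config.yaml]│ settings.yaml │ ┃                
  ┃───────────────────────────────┃                
──┃worker:                        ┃                
Ci┃# worker configuration         ┃                
──┃  timeout: utf-8               ┃                
To┃  debug: 1024                  ┃                
To┃  log_level: 5432              ┃                
Lo┃  buffer_size: utf-8           ┃                
Sy┗━━━━━━━━━━━━━━━━━━━━━━━━━━━━━━━┛                
Paris │Caro┃                                       
London│Eve ┃                                       
Sydney│Grac┃                                       
Paris │Eve ┃                                       
Sydney│Bob ┃                                       
NYC   │Dave┃                                       
Paris │Eve ┃                                       
London│Fran┃                                       
Paris │Alic┃                                       
Paris │Dave┃                                       
━━━━━━━━━━━┛                                       
                                                   


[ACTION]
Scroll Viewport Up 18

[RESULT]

                                                   
           ┏━━━━━━━━━━━━━━━━━━━━━━┓                
           ┃ FileBrowser          ┃                
           ┠──────────────────────┨                
           ┃> [-] repo/           ┃                
  ┏━━━━━━━━━━━━━━━━━━━━━━━━━━━━━━━┓                
  ┃ TabContainer                  ┃                
  ┠───────────────────────────────┨                
━━┃[config.yaml]│ settings.yaml │ ┃                
  ┃───────────────────────────────┃                
──┃worker:                        ┃                
Ci┃# worker configuration         ┃                
──┃  timeout: utf-8               ┃                
To┃  debug: 1024                  ┃                
To┃  log_level: 5432              ┃                
Lo┃  buffer_size: utf-8           ┃                
Sy┗━━━━━━━━━━━━━━━━━━━━━━━━━━━━━━━┛                
Paris │Caro┃                                       
London│Eve ┃                                       
Sydney│Grac┃                                       
Paris │Eve ┃                                       
Sydney│Bob ┃                                       
NYC   │Dave┃                                       


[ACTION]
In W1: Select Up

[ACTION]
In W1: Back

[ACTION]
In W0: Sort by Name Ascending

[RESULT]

                                                   
           ┏━━━━━━━━━━━━━━━━━━━━━━┓                
           ┃ FileBrowser          ┃                
           ┠──────────────────────┨                
           ┃> [-] repo/           ┃                
  ┏━━━━━━━━━━━━━━━━━━━━━━━━━━━━━━━┓                
  ┃ TabContainer                  ┃                
  ┠───────────────────────────────┨                
━━┃[config.yaml]│ settings.yaml │ ┃                
  ┃───────────────────────────────┃                
──┃worker:                        ┃                
Ci┃# worker configuration         ┃                
──┃  timeout: utf-8               ┃                
Lo┃  debug: 1024                  ┃                
Pa┃  log_level: 5432              ┃                
NY┃  buffer_size: utf-8           ┃                
Sy┗━━━━━━━━━━━━━━━━━━━━━━━━━━━━━━━┛                
Tokyo │Caro┃                                       
Paris │Caro┃                                       
Paris │Caro┃                                       
NYC   │Dave┃                                       
Paris │Dave┃                                       
Tokyo │Dave┃                                       


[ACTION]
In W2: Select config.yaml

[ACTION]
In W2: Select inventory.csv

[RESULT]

                                                   
           ┏━━━━━━━━━━━━━━━━━━━━━━┓                
           ┃ FileBrowser          ┃                
           ┠──────────────────────┨                
           ┃> [-] repo/           ┃                
  ┏━━━━━━━━━━━━━━━━━━━━━━━━━━━━━━━┓                
  ┃ TabContainer                  ┃                
  ┠───────────────────────────────┨                
━━┃ config.yaml │ settings.yaml │[┃                
  ┃───────────────────────────────┃                
──┃status,email,score,date        ┃                
Ci┃completed,dave65@example.com,55┃                
──┃completed,eve13@example.com,87.┃                
Lo┃active,bob62@example.com,59.71,┃                
Pa┃pending,jack12@example.com,27.2┃                
NY┃completed,bob91@example.com,10.┃                
Sy┗━━━━━━━━━━━━━━━━━━━━━━━━━━━━━━━┛                
Tokyo │Caro┃                                       
Paris │Caro┃                                       
Paris │Caro┃                                       
NYC   │Dave┃                                       
Paris │Dave┃                                       
Tokyo │Dave┃                                       


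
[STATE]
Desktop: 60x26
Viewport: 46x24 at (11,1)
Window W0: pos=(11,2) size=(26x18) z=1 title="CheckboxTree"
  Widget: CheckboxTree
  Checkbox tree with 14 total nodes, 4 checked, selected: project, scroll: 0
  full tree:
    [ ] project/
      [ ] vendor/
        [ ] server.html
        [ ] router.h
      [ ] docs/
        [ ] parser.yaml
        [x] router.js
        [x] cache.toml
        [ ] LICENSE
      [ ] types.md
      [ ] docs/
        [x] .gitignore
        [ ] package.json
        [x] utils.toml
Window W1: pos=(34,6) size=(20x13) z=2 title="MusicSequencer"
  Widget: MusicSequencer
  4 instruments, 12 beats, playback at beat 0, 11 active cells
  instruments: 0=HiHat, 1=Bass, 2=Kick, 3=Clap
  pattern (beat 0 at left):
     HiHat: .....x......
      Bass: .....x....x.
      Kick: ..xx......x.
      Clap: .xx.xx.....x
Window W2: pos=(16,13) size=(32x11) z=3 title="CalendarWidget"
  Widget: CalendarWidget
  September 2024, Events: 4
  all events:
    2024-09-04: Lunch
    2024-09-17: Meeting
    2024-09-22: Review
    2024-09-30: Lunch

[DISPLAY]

                                              
┏━━━━━━━━━━━━━━━━━━━━━━━━┓                    
┃ CheckboxTree           ┃                    
┠────────────────────────┨                    
┃>[-] project/           ┃                    
┃   [ ] vendor/        ┏━━━━━━━━━━━━━━━━━━┓   
┃     [ ] server.html  ┃ MusicSequencer   ┃   
┃     [ ] router.h     ┠──────────────────┨   
┃   [-] docs/          ┃      ▼12345678901┃   
┃     [ ] parser.yaml  ┃ HiHat·····█······┃   
┃     [x] router.js    ┃  Bass·····█····█·┃   
┃     [x] cache.toml   ┃  Kick··██······█·┃   
┃    ┏━━━━━━━━━━━━━━━━━━━━━━━━━━━━━━┓····█┃   
┃   [┃ CalendarWidget               ┃     ┃   
┃   [┠──────────────────────────────┨     ┃   
┃    ┃        September 2024        ┃     ┃   
┃    ┃Mo Tu We Th Fr Sa Su          ┃     ┃   
┃    ┃                   1          ┃━━━━━┛   
┗━━━━┃ 2  3  4*  5  6  7  8         ┃         
     ┃ 9 10 11 12 13 14 15          ┃         
     ┃16 17* 18 19 20 21 22*        ┃         
     ┃23 24 25 26 27 28 29          ┃         
     ┗━━━━━━━━━━━━━━━━━━━━━━━━━━━━━━┛         
                                              


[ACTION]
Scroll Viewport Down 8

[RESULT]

┏━━━━━━━━━━━━━━━━━━━━━━━━┓                    
┃ CheckboxTree           ┃                    
┠────────────────────────┨                    
┃>[-] project/           ┃                    
┃   [ ] vendor/        ┏━━━━━━━━━━━━━━━━━━┓   
┃     [ ] server.html  ┃ MusicSequencer   ┃   
┃     [ ] router.h     ┠──────────────────┨   
┃   [-] docs/          ┃      ▼12345678901┃   
┃     [ ] parser.yaml  ┃ HiHat·····█······┃   
┃     [x] router.js    ┃  Bass·····█····█·┃   
┃     [x] cache.toml   ┃  Kick··██······█·┃   
┃    ┏━━━━━━━━━━━━━━━━━━━━━━━━━━━━━━┓····█┃   
┃   [┃ CalendarWidget               ┃     ┃   
┃   [┠──────────────────────────────┨     ┃   
┃    ┃        September 2024        ┃     ┃   
┃    ┃Mo Tu We Th Fr Sa Su          ┃     ┃   
┃    ┃                   1          ┃━━━━━┛   
┗━━━━┃ 2  3  4*  5  6  7  8         ┃         
     ┃ 9 10 11 12 13 14 15          ┃         
     ┃16 17* 18 19 20 21 22*        ┃         
     ┃23 24 25 26 27 28 29          ┃         
     ┗━━━━━━━━━━━━━━━━━━━━━━━━━━━━━━┛         
                                              
                                              


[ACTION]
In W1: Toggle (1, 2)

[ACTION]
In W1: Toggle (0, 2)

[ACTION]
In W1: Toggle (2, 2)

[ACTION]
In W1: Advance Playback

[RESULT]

┏━━━━━━━━━━━━━━━━━━━━━━━━┓                    
┃ CheckboxTree           ┃                    
┠────────────────────────┨                    
┃>[-] project/           ┃                    
┃   [ ] vendor/        ┏━━━━━━━━━━━━━━━━━━┓   
┃     [ ] server.html  ┃ MusicSequencer   ┃   
┃     [ ] router.h     ┠──────────────────┨   
┃   [-] docs/          ┃      0▼2345678901┃   
┃     [ ] parser.yaml  ┃ HiHat··█··█······┃   
┃     [x] router.js    ┃  Bass··█··█····█·┃   
┃     [x] cache.toml   ┃  Kick···█······█·┃   
┃    ┏━━━━━━━━━━━━━━━━━━━━━━━━━━━━━━┓····█┃   
┃   [┃ CalendarWidget               ┃     ┃   
┃   [┠──────────────────────────────┨     ┃   
┃    ┃        September 2024        ┃     ┃   
┃    ┃Mo Tu We Th Fr Sa Su          ┃     ┃   
┃    ┃                   1          ┃━━━━━┛   
┗━━━━┃ 2  3  4*  5  6  7  8         ┃         
     ┃ 9 10 11 12 13 14 15          ┃         
     ┃16 17* 18 19 20 21 22*        ┃         
     ┃23 24 25 26 27 28 29          ┃         
     ┗━━━━━━━━━━━━━━━━━━━━━━━━━━━━━━┛         
                                              
                                              


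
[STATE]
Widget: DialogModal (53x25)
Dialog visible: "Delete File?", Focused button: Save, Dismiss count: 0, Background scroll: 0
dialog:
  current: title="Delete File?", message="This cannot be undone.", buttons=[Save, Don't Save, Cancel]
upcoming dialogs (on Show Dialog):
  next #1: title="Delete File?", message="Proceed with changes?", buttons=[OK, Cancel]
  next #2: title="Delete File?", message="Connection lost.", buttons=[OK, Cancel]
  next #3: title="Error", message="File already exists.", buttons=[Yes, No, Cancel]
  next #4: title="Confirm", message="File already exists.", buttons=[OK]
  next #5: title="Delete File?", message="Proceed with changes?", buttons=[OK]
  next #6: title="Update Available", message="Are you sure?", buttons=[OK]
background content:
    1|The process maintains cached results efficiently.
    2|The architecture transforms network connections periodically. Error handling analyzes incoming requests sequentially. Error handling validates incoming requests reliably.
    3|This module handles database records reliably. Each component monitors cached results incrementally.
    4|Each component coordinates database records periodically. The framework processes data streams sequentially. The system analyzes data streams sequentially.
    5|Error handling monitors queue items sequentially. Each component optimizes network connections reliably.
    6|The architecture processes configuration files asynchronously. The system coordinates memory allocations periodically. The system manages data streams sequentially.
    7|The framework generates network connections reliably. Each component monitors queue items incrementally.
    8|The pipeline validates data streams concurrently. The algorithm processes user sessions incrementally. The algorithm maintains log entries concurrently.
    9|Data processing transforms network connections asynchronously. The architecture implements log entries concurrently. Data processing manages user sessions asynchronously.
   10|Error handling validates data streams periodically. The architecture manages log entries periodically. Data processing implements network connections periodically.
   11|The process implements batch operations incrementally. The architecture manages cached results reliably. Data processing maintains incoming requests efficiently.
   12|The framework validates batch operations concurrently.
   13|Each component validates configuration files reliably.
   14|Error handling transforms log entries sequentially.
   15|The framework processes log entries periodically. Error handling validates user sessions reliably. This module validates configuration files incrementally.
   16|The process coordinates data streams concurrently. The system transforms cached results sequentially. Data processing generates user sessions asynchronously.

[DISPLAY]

The process maintains cached results efficiently.    
The architecture transforms network connections perio
This module handles database records reliably. Each c
Each component coordinates database records periodica
Error handling monitors queue items sequentially. Eac
The architecture processes configuration files asynch
The framework generates network connections reliably.
The pipeline validates data streams concurrently. The
Data processing transforms network connections asynch
Error handling validates data streams periodically. T
The proces┌──────────────────────────────┐crementally
The framew│         Delete File?         │oncurrently
Each compo│    This cannot be undone.    │es reliably
Error hand│ [Save]  Don't Save   Cancel  │entially.  
The framew└──────────────────────────────┘ically. Err
The process coordinates data streams concurrently. Th
                                                     
                                                     
                                                     
                                                     
                                                     
                                                     
                                                     
                                                     
                                                     


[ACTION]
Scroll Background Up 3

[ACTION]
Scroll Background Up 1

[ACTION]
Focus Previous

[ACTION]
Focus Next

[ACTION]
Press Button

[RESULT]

The process maintains cached results efficiently.    
The architecture transforms network connections perio
This module handles database records reliably. Each c
Each component coordinates database records periodica
Error handling monitors queue items sequentially. Eac
The architecture processes configuration files asynch
The framework generates network connections reliably.
The pipeline validates data streams concurrently. The
Data processing transforms network connections asynch
Error handling validates data streams periodically. T
The process implements batch operations incrementally
The framework validates batch operations concurrently
Each component validates configuration files reliably
Error handling transforms log entries sequentially.  
The framework processes log entries periodically. Err
The process coordinates data streams concurrently. Th
                                                     
                                                     
                                                     
                                                     
                                                     
                                                     
                                                     
                                                     
                                                     


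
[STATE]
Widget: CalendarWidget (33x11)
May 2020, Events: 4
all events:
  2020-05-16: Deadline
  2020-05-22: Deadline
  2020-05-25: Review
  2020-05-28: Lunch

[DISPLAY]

             May 2020            
Mo Tu We Th Fr Sa Su             
             1  2  3             
 4  5  6  7  8  9 10             
11 12 13 14 15 16* 17            
18 19 20 21 22* 23 24            
25* 26 27 28* 29 30 31           
                                 
                                 
                                 
                                 


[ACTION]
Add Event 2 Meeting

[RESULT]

             May 2020            
Mo Tu We Th Fr Sa Su             
             1  2*  3            
 4  5  6  7  8  9 10             
11 12 13 14 15 16* 17            
18 19 20 21 22* 23 24            
25* 26 27 28* 29 30 31           
                                 
                                 
                                 
                                 


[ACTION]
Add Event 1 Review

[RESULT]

             May 2020            
Mo Tu We Th Fr Sa Su             
             1*  2*  3           
 4  5  6  7  8  9 10             
11 12 13 14 15 16* 17            
18 19 20 21 22* 23 24            
25* 26 27 28* 29 30 31           
                                 
                                 
                                 
                                 


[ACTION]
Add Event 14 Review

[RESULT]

             May 2020            
Mo Tu We Th Fr Sa Su             
             1*  2*  3           
 4  5  6  7  8  9 10             
11 12 13 14* 15 16* 17           
18 19 20 21 22* 23 24            
25* 26 27 28* 29 30 31           
                                 
                                 
                                 
                                 


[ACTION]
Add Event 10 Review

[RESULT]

             May 2020            
Mo Tu We Th Fr Sa Su             
             1*  2*  3           
 4  5  6  7  8  9 10*            
11 12 13 14* 15 16* 17           
18 19 20 21 22* 23 24            
25* 26 27 28* 29 30 31           
                                 
                                 
                                 
                                 


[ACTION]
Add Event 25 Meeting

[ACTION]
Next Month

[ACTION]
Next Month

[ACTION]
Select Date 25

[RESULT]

            July 2020            
Mo Tu We Th Fr Sa Su             
       1  2  3  4  5             
 6  7  8  9 10 11 12             
13 14 15 16 17 18 19             
20 21 22 23 24 [25] 26           
27 28 29 30 31                   
                                 
                                 
                                 
                                 


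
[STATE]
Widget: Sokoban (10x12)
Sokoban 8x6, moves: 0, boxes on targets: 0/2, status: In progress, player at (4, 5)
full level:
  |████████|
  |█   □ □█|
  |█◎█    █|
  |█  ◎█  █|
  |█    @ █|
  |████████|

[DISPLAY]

████████  
█   □ □█  
█◎█    █  
█  ◎█  █  
█    @ █  
████████  
Moves: 0  
          
          
          
          
          


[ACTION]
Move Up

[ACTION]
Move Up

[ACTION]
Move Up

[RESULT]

████████  
█   □@□█  
█◎█    █  
█  ◎█  █  
█      █  
████████  
Moves: 3  
          
          
          
          
          


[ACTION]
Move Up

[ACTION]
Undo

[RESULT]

████████  
█   □ □█  
█◎█  @ █  
█  ◎█  █  
█      █  
████████  
Moves: 2  
          
          
          
          
          


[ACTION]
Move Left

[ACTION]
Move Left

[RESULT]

████████  
█   □ □█  
█◎█@   █  
█  ◎█  █  
█      █  
████████  
Moves: 4  
          
          
          
          
          


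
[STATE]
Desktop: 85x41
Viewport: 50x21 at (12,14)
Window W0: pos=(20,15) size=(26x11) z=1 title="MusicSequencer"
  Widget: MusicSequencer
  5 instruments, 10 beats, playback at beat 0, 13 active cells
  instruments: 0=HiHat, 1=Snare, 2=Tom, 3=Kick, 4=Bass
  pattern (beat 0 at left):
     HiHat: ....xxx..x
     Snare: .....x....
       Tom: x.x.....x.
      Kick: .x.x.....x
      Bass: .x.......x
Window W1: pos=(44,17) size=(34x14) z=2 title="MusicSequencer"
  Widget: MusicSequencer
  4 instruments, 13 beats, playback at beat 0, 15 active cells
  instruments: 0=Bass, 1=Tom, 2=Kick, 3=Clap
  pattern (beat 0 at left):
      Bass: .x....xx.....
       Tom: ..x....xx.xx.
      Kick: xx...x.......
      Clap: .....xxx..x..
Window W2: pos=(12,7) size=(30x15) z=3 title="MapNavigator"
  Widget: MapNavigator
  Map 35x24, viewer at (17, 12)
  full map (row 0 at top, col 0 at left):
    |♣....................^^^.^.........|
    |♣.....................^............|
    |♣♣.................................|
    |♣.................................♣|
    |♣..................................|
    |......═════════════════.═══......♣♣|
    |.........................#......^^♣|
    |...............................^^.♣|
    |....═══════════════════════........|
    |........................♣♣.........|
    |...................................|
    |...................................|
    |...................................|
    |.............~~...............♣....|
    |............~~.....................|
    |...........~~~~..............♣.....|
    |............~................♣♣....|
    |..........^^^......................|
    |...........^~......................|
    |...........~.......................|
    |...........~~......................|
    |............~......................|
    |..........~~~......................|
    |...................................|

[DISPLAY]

┃............................┃                    
┃..............@.............┃━━━┓                
┃..........~~...............♣┃   ┃                
┃.........~~.................┃──┏━━━━━━━━━━━━━━━━━
┃........~~~~..............♣.┃  ┃ MusicSequencer  
┃.........~................♣♣┃  ┠─────────────────
┃.......^^^..................┃  ┃     ▼12345678901
┗━━━━━━━━━━━━━━━━━━━━━━━━━━━━┛  ┃ Bass·█····██····
        ┃  Kick·█·█·····█       ┃  Tom··█····██·██
        ┃  Bass·█·······█       ┃ Kick██···█······
        ┃                       ┃ Clap·····███··█·
        ┗━━━━━━━━━━━━━━━━━━━━━━━┃                 
                                ┃                 
                                ┃                 
                                ┃                 
                                ┃                 
                                ┗━━━━━━━━━━━━━━━━━
                                                  
                                                  
                                                  
                                                  


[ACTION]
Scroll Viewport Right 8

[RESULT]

.....................┃                            
.......@.............┃━━━┓                        
...~~...............♣┃   ┃                        
..~~.................┃──┏━━━━━━━━━━━━━━━━━━━━━━━━━
.~~~~..............♣.┃  ┃ MusicSequencer          
..~................♣♣┃  ┠─────────────────────────
^^^..................┃  ┃     ▼123456789012       
━━━━━━━━━━━━━━━━━━━━━┛  ┃ Bass·█····██·····       
┃  Kick·█·█·····█       ┃  Tom··█····██·██·       
┃  Bass·█·······█       ┃ Kick██···█·······       
┃                       ┃ Clap·····███··█··       
┗━━━━━━━━━━━━━━━━━━━━━━━┃                         
                        ┃                         
                        ┃                         
                        ┃                         
                        ┃                         
                        ┗━━━━━━━━━━━━━━━━━━━━━━━━━
                                                  
                                                  
                                                  
                                                  


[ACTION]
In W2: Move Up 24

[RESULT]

                     ┃                            
.......@...^^^.^.....┃━━━┓                        
............^........┃   ┃                        
.....................┃──┏━━━━━━━━━━━━━━━━━━━━━━━━━
.....................┃  ┃ MusicSequencer          
.....................┃  ┠─────────────────────────
═════════════.═══....┃  ┃     ▼123456789012       
━━━━━━━━━━━━━━━━━━━━━┛  ┃ Bass·█····██·····       
┃  Kick·█·█·····█       ┃  Tom··█····██·██·       
┃  Bass·█·······█       ┃ Kick██···█·······       
┃                       ┃ Clap·····███··█··       
┗━━━━━━━━━━━━━━━━━━━━━━━┃                         
                        ┃                         
                        ┃                         
                        ┃                         
                        ┃                         
                        ┗━━━━━━━━━━━━━━━━━━━━━━━━━
                                                  
                                                  
                                                  
                                                  


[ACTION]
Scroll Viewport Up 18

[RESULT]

                                                  
                                                  
                                                  
                                                  
                                                  
                                                  
                                                  
━━━━━━━━━━━━━━━━━━━━━┓                            
igator               ┃                            
─────────────────────┨                            
                     ┃                            
                     ┃                            
                     ┃                            
                     ┃                            
                     ┃                            
.......@...^^^.^.....┃━━━┓                        
............^........┃   ┃                        
.....................┃──┏━━━━━━━━━━━━━━━━━━━━━━━━━
.....................┃  ┃ MusicSequencer          
.....................┃  ┠─────────────────────────
═════════════.═══....┃  ┃     ▼123456789012       


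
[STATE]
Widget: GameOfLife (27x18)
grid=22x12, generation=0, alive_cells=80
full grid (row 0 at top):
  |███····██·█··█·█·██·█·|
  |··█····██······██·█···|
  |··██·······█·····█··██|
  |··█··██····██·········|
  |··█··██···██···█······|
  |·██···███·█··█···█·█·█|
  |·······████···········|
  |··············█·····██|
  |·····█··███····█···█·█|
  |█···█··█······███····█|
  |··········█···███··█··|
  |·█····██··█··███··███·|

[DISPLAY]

Gen: 0                     
███····██·█··█·█·██·█·     
··█····██······██·█···     
··██·······█·····█··██     
··█··██····██·········     
··█··██···██···█······     
·██···███·█··█···█·█·█     
·······████···········     
··············█·····██     
·····█··███····█···█·█     
█···█··█······███····█     
··········█···███··█··     
·█····██··█··███··███·     
                           
                           
                           
                           
                           


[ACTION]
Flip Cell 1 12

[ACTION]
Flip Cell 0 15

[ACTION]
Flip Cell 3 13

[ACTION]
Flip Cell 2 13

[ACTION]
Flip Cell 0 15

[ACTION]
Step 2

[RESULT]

Gen: 2                     
·······█·██·█████████·     
···█·····█·█········█·     
·█·██·····██····██····     
····████··█···········     
······█······██·······     
·███·····██···········     
······█·············██     
·······███··········██     
·······███··········██     
········█········██···     
·······█·········█··█·     
····················█·     
                           
                           
                           
                           
                           


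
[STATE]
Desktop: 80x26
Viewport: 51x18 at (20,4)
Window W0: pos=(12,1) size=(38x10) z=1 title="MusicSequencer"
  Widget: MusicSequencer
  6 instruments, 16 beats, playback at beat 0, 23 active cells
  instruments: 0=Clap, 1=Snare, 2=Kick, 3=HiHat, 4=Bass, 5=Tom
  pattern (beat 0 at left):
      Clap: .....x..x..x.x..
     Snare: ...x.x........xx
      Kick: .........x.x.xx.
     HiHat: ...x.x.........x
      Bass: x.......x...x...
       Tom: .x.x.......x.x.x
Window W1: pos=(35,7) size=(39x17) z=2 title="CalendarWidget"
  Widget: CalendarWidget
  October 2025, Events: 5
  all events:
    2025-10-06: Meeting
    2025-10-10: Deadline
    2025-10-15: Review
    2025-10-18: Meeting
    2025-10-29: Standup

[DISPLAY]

123456789012345              ┃                     
····█··█··█·█··              ┃                     
··█·█········██              ┃                     
········█·█·██·┏━━━━━━━━━━━━━━━━━━━━━━━━━━━━━━━━━━━
··█·█·········█┃ CalendarWidget                    
·······█···█···┠───────────────────────────────────
━━━━━━━━━━━━━━━┃             October 2025          
               ┃Mo Tu We Th Fr Sa Su               
               ┃       1  2  3  4  5               
               ┃ 6*  7  8  9 10* 11 12             
               ┃13 14 15* 16 17 18* 19             
               ┃20 21 22 23 24 25 26               
               ┃27 28 29* 30 31                    
               ┃                                   
               ┃                                   
               ┃                                   
               ┃                                   
               ┃                                   


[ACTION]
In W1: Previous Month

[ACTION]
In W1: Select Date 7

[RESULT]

123456789012345              ┃                     
····█··█··█·█··              ┃                     
··█·█········██              ┃                     
········█·█·██·┏━━━━━━━━━━━━━━━━━━━━━━━━━━━━━━━━━━━
··█·█·········█┃ CalendarWidget                    
·······█···█···┠───────────────────────────────────
━━━━━━━━━━━━━━━┃            September 2025         
               ┃Mo Tu We Th Fr Sa Su               
               ┃ 1  2  3  4  5  6 [ 7]             
               ┃ 8  9 10 11 12 13 14               
               ┃15 16 17 18 19 20 21               
               ┃22 23 24 25 26 27 28               
               ┃29 30                              
               ┃                                   
               ┃                                   
               ┃                                   
               ┃                                   
               ┃                                   


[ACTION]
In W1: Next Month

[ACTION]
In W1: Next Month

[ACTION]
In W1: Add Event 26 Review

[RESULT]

123456789012345              ┃                     
····█··█··█·█··              ┃                     
··█·█········██              ┃                     
········█·█·██·┏━━━━━━━━━━━━━━━━━━━━━━━━━━━━━━━━━━━
··█·█·········█┃ CalendarWidget                    
·······█···█···┠───────────────────────────────────
━━━━━━━━━━━━━━━┃            November 2025          
               ┃Mo Tu We Th Fr Sa Su               
               ┃                1  2               
               ┃ 3  4  5  6  7  8  9               
               ┃10 11 12 13 14 15 16               
               ┃17 18 19 20 21 22 23               
               ┃24 25 26* 27 28 29 30              
               ┃                                   
               ┃                                   
               ┃                                   
               ┃                                   
               ┃                                   


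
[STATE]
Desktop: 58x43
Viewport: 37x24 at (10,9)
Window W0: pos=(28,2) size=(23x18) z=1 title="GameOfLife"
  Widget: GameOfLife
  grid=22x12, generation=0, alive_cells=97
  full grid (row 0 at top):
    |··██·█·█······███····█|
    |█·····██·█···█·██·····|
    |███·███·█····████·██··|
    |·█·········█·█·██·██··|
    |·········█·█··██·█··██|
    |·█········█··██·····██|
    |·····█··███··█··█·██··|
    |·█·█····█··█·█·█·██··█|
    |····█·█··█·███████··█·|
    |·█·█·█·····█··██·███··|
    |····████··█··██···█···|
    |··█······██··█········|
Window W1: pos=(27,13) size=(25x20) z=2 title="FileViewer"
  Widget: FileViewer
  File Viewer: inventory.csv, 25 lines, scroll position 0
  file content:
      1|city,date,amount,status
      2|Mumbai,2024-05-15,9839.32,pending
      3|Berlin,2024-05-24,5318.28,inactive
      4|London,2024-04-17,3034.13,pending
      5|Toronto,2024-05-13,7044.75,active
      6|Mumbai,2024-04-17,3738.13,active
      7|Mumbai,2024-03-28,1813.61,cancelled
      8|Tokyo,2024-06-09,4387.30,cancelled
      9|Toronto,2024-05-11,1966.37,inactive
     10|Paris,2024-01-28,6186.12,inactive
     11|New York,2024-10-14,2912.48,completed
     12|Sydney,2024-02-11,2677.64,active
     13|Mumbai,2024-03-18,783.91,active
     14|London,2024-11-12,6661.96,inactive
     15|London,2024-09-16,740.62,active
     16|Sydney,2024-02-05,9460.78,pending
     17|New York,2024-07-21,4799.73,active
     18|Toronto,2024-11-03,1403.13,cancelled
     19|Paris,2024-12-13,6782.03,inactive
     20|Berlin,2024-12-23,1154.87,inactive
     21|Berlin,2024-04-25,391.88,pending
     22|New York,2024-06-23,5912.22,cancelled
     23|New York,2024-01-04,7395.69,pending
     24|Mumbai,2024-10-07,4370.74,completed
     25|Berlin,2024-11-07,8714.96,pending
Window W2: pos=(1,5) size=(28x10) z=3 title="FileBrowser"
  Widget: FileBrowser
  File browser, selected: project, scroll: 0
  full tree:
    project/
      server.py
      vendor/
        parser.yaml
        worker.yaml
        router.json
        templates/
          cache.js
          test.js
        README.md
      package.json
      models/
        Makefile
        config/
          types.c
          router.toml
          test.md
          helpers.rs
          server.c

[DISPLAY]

er.py             ┃·█·········█·█·██·
vendor/           ┃·········█·█··██·█
age.json          ┃·█········█··██···
models/           ┃·····█··███··█··█·
                  ┃━━━━━━━━━━━━━━━━━━
━━━━━━━━━━━━━━━━━━┛FileViewer        
                 ┠───────────────────
                 ┃city,date,amount,st
                 ┃Mumbai,2024-05-15,9
                 ┃Berlin,2024-05-24,5
                 ┃London,2024-04-17,3
                 ┃Toronto,2024-05-13,
                 ┃Mumbai,2024-04-17,3
                 ┃Mumbai,2024-03-28,1
                 ┃Tokyo,2024-06-09,43
                 ┃Toronto,2024-05-11,
                 ┃Paris,2024-01-28,61
                 ┃New York,2024-10-14
                 ┃Sydney,2024-02-11,2
                 ┃Mumbai,2024-03-18,7
                 ┃London,2024-11-12,6
                 ┃London,2024-09-16,7
                 ┃Sydney,2024-02-05,9
                 ┗━━━━━━━━━━━━━━━━━━━


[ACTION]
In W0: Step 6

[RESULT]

er.py             ┃█·█········█·██·█·
vendor/           ┃·█·······███······
age.json          ┃·········█········
models/           ┃········█···█·····
                  ┃━━━━━━━━━━━━━━━━━━
━━━━━━━━━━━━━━━━━━┛FileViewer        
                 ┠───────────────────
                 ┃city,date,amount,st
                 ┃Mumbai,2024-05-15,9
                 ┃Berlin,2024-05-24,5
                 ┃London,2024-04-17,3
                 ┃Toronto,2024-05-13,
                 ┃Mumbai,2024-04-17,3
                 ┃Mumbai,2024-03-28,1
                 ┃Tokyo,2024-06-09,43
                 ┃Toronto,2024-05-11,
                 ┃Paris,2024-01-28,61
                 ┃New York,2024-10-14
                 ┃Sydney,2024-02-11,2
                 ┃Mumbai,2024-03-18,7
                 ┃London,2024-11-12,6
                 ┃London,2024-09-16,7
                 ┃Sydney,2024-02-05,9
                 ┗━━━━━━━━━━━━━━━━━━━


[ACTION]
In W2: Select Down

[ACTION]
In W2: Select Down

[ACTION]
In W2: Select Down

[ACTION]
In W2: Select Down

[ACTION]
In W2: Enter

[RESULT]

er.py             ┃█·█········█·██·█·
vendor/           ┃·█·······███······
age.json          ┃·········█········
models/           ┃········█···█·····
kefile            ┃━━━━━━━━━━━━━━━━━━
━━━━━━━━━━━━━━━━━━┛FileViewer        
                 ┠───────────────────
                 ┃city,date,amount,st
                 ┃Mumbai,2024-05-15,9
                 ┃Berlin,2024-05-24,5
                 ┃London,2024-04-17,3
                 ┃Toronto,2024-05-13,
                 ┃Mumbai,2024-04-17,3
                 ┃Mumbai,2024-03-28,1
                 ┃Tokyo,2024-06-09,43
                 ┃Toronto,2024-05-11,
                 ┃Paris,2024-01-28,61
                 ┃New York,2024-10-14
                 ┃Sydney,2024-02-11,2
                 ┃Mumbai,2024-03-18,7
                 ┃London,2024-11-12,6
                 ┃London,2024-09-16,7
                 ┃Sydney,2024-02-05,9
                 ┗━━━━━━━━━━━━━━━━━━━
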